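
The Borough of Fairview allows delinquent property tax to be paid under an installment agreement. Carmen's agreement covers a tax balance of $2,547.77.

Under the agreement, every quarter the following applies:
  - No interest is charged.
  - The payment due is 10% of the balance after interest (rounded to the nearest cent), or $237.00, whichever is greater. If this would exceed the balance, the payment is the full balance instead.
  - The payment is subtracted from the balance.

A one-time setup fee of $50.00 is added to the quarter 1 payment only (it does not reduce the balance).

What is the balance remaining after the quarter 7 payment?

$870.99

Quarter 1: opening $2,547.77; payment $254.78 (+ $50.00 fee); balance $2,292.99
Quarter 2: opening $2,292.99; payment $237.00; balance $2,055.99
Quarter 3: opening $2,055.99; payment $237.00; balance $1,818.99
Quarter 4: opening $1,818.99; payment $237.00; balance $1,581.99
Quarter 5: opening $1,581.99; payment $237.00; balance $1,344.99
Quarter 6: opening $1,344.99; payment $237.00; balance $1,107.99
Quarter 7: opening $1,107.99; payment $237.00; balance $870.99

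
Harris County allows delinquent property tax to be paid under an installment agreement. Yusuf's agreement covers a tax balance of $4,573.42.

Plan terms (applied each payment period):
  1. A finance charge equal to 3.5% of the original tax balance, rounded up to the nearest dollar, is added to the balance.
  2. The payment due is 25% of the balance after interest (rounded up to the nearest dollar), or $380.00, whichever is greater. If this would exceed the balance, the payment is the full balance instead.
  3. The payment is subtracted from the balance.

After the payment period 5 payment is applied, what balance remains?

Payment period 1: opening $4,573.42; interest $161.00 → $4,734.42; payment $1,184.00; balance $3,550.42
Payment period 2: opening $3,550.42; interest $161.00 → $3,711.42; payment $928.00; balance $2,783.42
Payment period 3: opening $2,783.42; interest $161.00 → $2,944.42; payment $737.00; balance $2,207.42
Payment period 4: opening $2,207.42; interest $161.00 → $2,368.42; payment $593.00; balance $1,775.42
Payment period 5: opening $1,775.42; interest $161.00 → $1,936.42; payment $485.00; balance $1,451.42

$1,451.42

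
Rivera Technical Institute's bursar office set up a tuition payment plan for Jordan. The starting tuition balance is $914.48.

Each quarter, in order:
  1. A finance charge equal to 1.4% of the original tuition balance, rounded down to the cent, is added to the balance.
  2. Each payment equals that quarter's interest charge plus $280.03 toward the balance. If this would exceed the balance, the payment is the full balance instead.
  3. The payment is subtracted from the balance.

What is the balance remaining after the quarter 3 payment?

$74.39

Quarter 1: opening $914.48; interest $12.80 → $927.28; payment $292.83; balance $634.45
Quarter 2: opening $634.45; interest $12.80 → $647.25; payment $292.83; balance $354.42
Quarter 3: opening $354.42; interest $12.80 → $367.22; payment $292.83; balance $74.39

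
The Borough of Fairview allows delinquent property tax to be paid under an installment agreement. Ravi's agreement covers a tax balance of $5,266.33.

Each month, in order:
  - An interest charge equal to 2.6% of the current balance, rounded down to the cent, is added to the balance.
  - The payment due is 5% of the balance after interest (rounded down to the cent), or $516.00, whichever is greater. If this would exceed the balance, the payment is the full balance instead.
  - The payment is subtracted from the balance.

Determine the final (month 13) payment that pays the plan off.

# | Opening | Interest | Payment | End bal
1 | $5,266.33 | $136.92 | $516.00 | $4,887.25
2 | $4,887.25 | $127.06 | $516.00 | $4,498.31
3 | $4,498.31 | $116.95 | $516.00 | $4,099.26
4 | $4,099.26 | $106.58 | $516.00 | $3,689.84
5 | $3,689.84 | $95.93 | $516.00 | $3,269.77
6 | $3,269.77 | $85.01 | $516.00 | $2,838.78
7 | $2,838.78 | $73.80 | $516.00 | $2,396.58
8 | $2,396.58 | $62.31 | $516.00 | $1,942.89
9 | $1,942.89 | $50.51 | $516.00 | $1,477.40
10 | $1,477.40 | $38.41 | $516.00 | $999.81
11 | $999.81 | $25.99 | $516.00 | $509.80
12 | $509.80 | $13.25 | $516.00 | $7.05
13 | $7.05 | $0.18 | $7.23 | $0.00

$7.23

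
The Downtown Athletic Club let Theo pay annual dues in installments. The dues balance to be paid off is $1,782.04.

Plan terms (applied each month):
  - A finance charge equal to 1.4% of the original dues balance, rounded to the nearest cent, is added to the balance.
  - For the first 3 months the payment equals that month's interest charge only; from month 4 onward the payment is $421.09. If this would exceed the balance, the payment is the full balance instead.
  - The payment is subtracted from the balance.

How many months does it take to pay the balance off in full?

8

Month 1: opening $1,782.04; interest $24.95 → $1,806.99; payment $24.95; balance $1,782.04
Month 2: opening $1,782.04; interest $24.95 → $1,806.99; payment $24.95; balance $1,782.04
Month 3: opening $1,782.04; interest $24.95 → $1,806.99; payment $24.95; balance $1,782.04
Month 4: opening $1,782.04; interest $24.95 → $1,806.99; payment $421.09; balance $1,385.90
Month 5: opening $1,385.90; interest $24.95 → $1,410.85; payment $421.09; balance $989.76
Month 6: opening $989.76; interest $24.95 → $1,014.71; payment $421.09; balance $593.62
Month 7: opening $593.62; interest $24.95 → $618.57; payment $421.09; balance $197.48
Month 8: opening $197.48; interest $24.95 → $222.43; payment $222.43; balance $0.00
Balance reaches $0.00 in month 8.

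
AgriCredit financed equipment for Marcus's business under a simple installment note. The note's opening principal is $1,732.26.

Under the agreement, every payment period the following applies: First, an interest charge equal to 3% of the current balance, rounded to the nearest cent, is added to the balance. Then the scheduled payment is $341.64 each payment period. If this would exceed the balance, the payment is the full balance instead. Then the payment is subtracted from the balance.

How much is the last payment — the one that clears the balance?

$200.19

Payment period 1: $1,732.26 +$51.97 interest = $1,784.23; pay $341.64 → $1,442.59
Payment period 2: $1,442.59 +$43.28 interest = $1,485.87; pay $341.64 → $1,144.23
Payment period 3: $1,144.23 +$34.33 interest = $1,178.56; pay $341.64 → $836.92
Payment period 4: $836.92 +$25.11 interest = $862.03; pay $341.64 → $520.39
Payment period 5: $520.39 +$15.61 interest = $536.00; pay $341.64 → $194.36
Payment period 6: $194.36 +$5.83 interest = $200.19; pay $200.19 → $0.00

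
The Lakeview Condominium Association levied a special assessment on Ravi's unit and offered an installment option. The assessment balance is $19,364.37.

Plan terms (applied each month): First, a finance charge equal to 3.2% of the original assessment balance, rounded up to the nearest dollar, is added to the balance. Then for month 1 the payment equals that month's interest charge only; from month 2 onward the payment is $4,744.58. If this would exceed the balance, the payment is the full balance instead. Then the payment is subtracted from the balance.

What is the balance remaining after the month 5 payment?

$2,866.05

Month 1: $19,364.37 +$620.00 interest = $19,984.37; pay $620.00 → $19,364.37
Month 2: $19,364.37 +$620.00 interest = $19,984.37; pay $4,744.58 → $15,239.79
Month 3: $15,239.79 +$620.00 interest = $15,859.79; pay $4,744.58 → $11,115.21
Month 4: $11,115.21 +$620.00 interest = $11,735.21; pay $4,744.58 → $6,990.63
Month 5: $6,990.63 +$620.00 interest = $7,610.63; pay $4,744.58 → $2,866.05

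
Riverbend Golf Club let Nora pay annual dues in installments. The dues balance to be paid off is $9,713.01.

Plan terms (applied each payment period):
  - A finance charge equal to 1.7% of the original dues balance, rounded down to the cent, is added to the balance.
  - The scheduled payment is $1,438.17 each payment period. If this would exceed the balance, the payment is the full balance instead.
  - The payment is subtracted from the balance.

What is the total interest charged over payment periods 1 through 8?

Payment period 1: $9,713.01 +$165.12 interest = $9,878.13; pay $1,438.17 → $8,439.96
Payment period 2: $8,439.96 +$165.12 interest = $8,605.08; pay $1,438.17 → $7,166.91
Payment period 3: $7,166.91 +$165.12 interest = $7,332.03; pay $1,438.17 → $5,893.86
Payment period 4: $5,893.86 +$165.12 interest = $6,058.98; pay $1,438.17 → $4,620.81
Payment period 5: $4,620.81 +$165.12 interest = $4,785.93; pay $1,438.17 → $3,347.76
Payment period 6: $3,347.76 +$165.12 interest = $3,512.88; pay $1,438.17 → $2,074.71
Payment period 7: $2,074.71 +$165.12 interest = $2,239.83; pay $1,438.17 → $801.66
Payment period 8: $801.66 +$165.12 interest = $966.78; pay $966.78 → $0.00
Total interest: $165.12 + $165.12 + $165.12 + $165.12 + $165.12 + $165.12 + $165.12 + $165.12 = $1,320.96

$1,320.96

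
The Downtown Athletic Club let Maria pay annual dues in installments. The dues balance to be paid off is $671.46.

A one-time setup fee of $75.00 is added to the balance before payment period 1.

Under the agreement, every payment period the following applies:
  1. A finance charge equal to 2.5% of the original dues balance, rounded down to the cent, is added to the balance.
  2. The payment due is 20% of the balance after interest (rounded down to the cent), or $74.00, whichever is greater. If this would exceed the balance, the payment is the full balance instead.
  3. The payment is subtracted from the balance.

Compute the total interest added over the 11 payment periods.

$184.58

Payment period 1: opening $746.46; interest $16.78 → $763.24; payment $152.64; balance $610.60
Payment period 2: opening $610.60; interest $16.78 → $627.38; payment $125.47; balance $501.91
Payment period 3: opening $501.91; interest $16.78 → $518.69; payment $103.73; balance $414.96
Payment period 4: opening $414.96; interest $16.78 → $431.74; payment $86.34; balance $345.40
Payment period 5: opening $345.40; interest $16.78 → $362.18; payment $74.00; balance $288.18
Payment period 6: opening $288.18; interest $16.78 → $304.96; payment $74.00; balance $230.96
Payment period 7: opening $230.96; interest $16.78 → $247.74; payment $74.00; balance $173.74
Payment period 8: opening $173.74; interest $16.78 → $190.52; payment $74.00; balance $116.52
Payment period 9: opening $116.52; interest $16.78 → $133.30; payment $74.00; balance $59.30
Payment period 10: opening $59.30; interest $16.78 → $76.08; payment $74.00; balance $2.08
Payment period 11: opening $2.08; interest $16.78 → $18.86; payment $18.86; balance $0.00
Total interest: $16.78 + $16.78 + $16.78 + $16.78 + $16.78 + $16.78 + $16.78 + $16.78 + $16.78 + $16.78 + $16.78 = $184.58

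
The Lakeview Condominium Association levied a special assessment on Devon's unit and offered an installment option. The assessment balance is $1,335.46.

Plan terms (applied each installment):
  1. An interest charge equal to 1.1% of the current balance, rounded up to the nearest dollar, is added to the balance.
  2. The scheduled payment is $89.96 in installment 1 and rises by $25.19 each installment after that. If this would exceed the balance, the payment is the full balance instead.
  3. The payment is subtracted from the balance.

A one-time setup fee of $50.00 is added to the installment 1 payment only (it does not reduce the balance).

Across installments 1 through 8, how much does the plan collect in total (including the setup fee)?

$1,466.46

# | Opening | Interest | Payment | Fee | End bal
1 | $1,335.46 | $15.00 | $89.96 | $50.00 | $1,260.50
2 | $1,260.50 | $14.00 | $115.15 | — | $1,159.35
3 | $1,159.35 | $13.00 | $140.34 | — | $1,032.01
4 | $1,032.01 | $12.00 | $165.53 | — | $878.48
5 | $878.48 | $10.00 | $190.72 | — | $697.76
6 | $697.76 | $8.00 | $215.91 | — | $489.85
7 | $489.85 | $6.00 | $241.10 | — | $254.75
8 | $254.75 | $3.00 | $257.75 | — | $0.00
Total paid: $1,466.46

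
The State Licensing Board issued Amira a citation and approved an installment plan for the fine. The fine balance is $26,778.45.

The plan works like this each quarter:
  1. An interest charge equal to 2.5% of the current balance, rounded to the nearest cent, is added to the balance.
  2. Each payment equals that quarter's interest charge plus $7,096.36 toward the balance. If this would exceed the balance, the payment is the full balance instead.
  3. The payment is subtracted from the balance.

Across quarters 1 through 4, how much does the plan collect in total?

$28,391.83

Quarter 1: opening $26,778.45; interest $669.46 → $27,447.91; payment $7,765.82; balance $19,682.09
Quarter 2: opening $19,682.09; interest $492.05 → $20,174.14; payment $7,588.41; balance $12,585.73
Quarter 3: opening $12,585.73; interest $314.64 → $12,900.37; payment $7,411.00; balance $5,489.37
Quarter 4: opening $5,489.37; interest $137.23 → $5,626.60; payment $5,626.60; balance $0.00
Total paid: $28,391.83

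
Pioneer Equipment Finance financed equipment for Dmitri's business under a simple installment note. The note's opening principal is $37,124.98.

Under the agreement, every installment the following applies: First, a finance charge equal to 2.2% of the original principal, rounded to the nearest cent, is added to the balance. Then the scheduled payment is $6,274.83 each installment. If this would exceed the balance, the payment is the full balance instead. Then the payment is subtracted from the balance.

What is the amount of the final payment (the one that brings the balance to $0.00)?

Installment 1: $37,124.98 +$816.75 interest = $37,941.73; pay $6,274.83 → $31,666.90
Installment 2: $31,666.90 +$816.75 interest = $32,483.65; pay $6,274.83 → $26,208.82
Installment 3: $26,208.82 +$816.75 interest = $27,025.57; pay $6,274.83 → $20,750.74
Installment 4: $20,750.74 +$816.75 interest = $21,567.49; pay $6,274.83 → $15,292.66
Installment 5: $15,292.66 +$816.75 interest = $16,109.41; pay $6,274.83 → $9,834.58
Installment 6: $9,834.58 +$816.75 interest = $10,651.33; pay $6,274.83 → $4,376.50
Installment 7: $4,376.50 +$816.75 interest = $5,193.25; pay $5,193.25 → $0.00

$5,193.25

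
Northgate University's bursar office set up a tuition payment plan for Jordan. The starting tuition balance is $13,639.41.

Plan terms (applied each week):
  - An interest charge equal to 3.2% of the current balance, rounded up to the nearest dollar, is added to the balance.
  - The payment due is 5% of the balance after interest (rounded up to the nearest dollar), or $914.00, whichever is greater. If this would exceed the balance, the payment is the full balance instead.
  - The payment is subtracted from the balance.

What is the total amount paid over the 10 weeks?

$9,140.00

Week 1: opening $13,639.41; interest $437.00 → $14,076.41; payment $914.00; balance $13,162.41
Week 2: opening $13,162.41; interest $422.00 → $13,584.41; payment $914.00; balance $12,670.41
Week 3: opening $12,670.41; interest $406.00 → $13,076.41; payment $914.00; balance $12,162.41
Week 4: opening $12,162.41; interest $390.00 → $12,552.41; payment $914.00; balance $11,638.41
Week 5: opening $11,638.41; interest $373.00 → $12,011.41; payment $914.00; balance $11,097.41
Week 6: opening $11,097.41; interest $356.00 → $11,453.41; payment $914.00; balance $10,539.41
Week 7: opening $10,539.41; interest $338.00 → $10,877.41; payment $914.00; balance $9,963.41
Week 8: opening $9,963.41; interest $319.00 → $10,282.41; payment $914.00; balance $9,368.41
Week 9: opening $9,368.41; interest $300.00 → $9,668.41; payment $914.00; balance $8,754.41
Week 10: opening $8,754.41; interest $281.00 → $9,035.41; payment $914.00; balance $8,121.41
Total paid: $9,140.00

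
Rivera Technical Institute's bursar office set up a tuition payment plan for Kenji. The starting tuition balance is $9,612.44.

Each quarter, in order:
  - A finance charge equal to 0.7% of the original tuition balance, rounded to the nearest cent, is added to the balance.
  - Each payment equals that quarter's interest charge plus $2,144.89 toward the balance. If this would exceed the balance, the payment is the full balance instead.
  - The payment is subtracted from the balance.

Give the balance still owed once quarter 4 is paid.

$1,032.88

Quarter 1: opening $9,612.44; interest $67.29 → $9,679.73; payment $2,212.18; balance $7,467.55
Quarter 2: opening $7,467.55; interest $67.29 → $7,534.84; payment $2,212.18; balance $5,322.66
Quarter 3: opening $5,322.66; interest $67.29 → $5,389.95; payment $2,212.18; balance $3,177.77
Quarter 4: opening $3,177.77; interest $67.29 → $3,245.06; payment $2,212.18; balance $1,032.88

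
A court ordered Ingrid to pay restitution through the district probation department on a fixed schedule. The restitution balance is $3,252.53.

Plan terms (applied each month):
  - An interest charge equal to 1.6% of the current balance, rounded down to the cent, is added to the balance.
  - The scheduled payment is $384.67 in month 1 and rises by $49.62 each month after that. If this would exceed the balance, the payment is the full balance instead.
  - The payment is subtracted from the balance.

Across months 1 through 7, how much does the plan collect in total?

Month 1: opening $3,252.53; interest $52.04 → $3,304.57; payment $384.67; balance $2,919.90
Month 2: opening $2,919.90; interest $46.71 → $2,966.61; payment $434.29; balance $2,532.32
Month 3: opening $2,532.32; interest $40.51 → $2,572.83; payment $483.91; balance $2,088.92
Month 4: opening $2,088.92; interest $33.42 → $2,122.34; payment $533.53; balance $1,588.81
Month 5: opening $1,588.81; interest $25.42 → $1,614.23; payment $583.15; balance $1,031.08
Month 6: opening $1,031.08; interest $16.49 → $1,047.57; payment $632.77; balance $414.80
Month 7: opening $414.80; interest $6.63 → $421.43; payment $421.43; balance $0.00
Total paid: $3,473.75

$3,473.75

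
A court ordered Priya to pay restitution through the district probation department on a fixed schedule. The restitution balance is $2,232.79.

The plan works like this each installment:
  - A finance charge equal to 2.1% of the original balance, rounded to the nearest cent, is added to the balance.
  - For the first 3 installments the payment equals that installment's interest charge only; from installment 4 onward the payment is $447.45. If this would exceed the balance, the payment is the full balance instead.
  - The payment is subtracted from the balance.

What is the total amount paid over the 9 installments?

# | Opening | Interest | Payment | End bal
1 | $2,232.79 | $46.89 | $46.89 | $2,232.79
2 | $2,232.79 | $46.89 | $46.89 | $2,232.79
3 | $2,232.79 | $46.89 | $46.89 | $2,232.79
4 | $2,232.79 | $46.89 | $447.45 | $1,832.23
5 | $1,832.23 | $46.89 | $447.45 | $1,431.67
6 | $1,431.67 | $46.89 | $447.45 | $1,031.11
7 | $1,031.11 | $46.89 | $447.45 | $630.55
8 | $630.55 | $46.89 | $447.45 | $229.99
9 | $229.99 | $46.89 | $276.88 | $0.00
Total paid: $2,654.80

$2,654.80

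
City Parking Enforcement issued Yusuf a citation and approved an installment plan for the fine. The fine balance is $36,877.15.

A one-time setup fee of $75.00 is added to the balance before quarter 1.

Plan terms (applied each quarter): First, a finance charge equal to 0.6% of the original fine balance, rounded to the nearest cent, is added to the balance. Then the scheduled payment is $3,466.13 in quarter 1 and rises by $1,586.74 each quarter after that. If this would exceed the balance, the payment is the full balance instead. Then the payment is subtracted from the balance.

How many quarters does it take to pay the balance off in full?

Quarter 1: opening $36,952.15; interest $221.26 → $37,173.41; payment $3,466.13; balance $33,707.28
Quarter 2: opening $33,707.28; interest $221.26 → $33,928.54; payment $5,052.87; balance $28,875.67
Quarter 3: opening $28,875.67; interest $221.26 → $29,096.93; payment $6,639.61; balance $22,457.32
Quarter 4: opening $22,457.32; interest $221.26 → $22,678.58; payment $8,226.35; balance $14,452.23
Quarter 5: opening $14,452.23; interest $221.26 → $14,673.49; payment $9,813.09; balance $4,860.40
Quarter 6: opening $4,860.40; interest $221.26 → $5,081.66; payment $5,081.66; balance $0.00
Balance reaches $0.00 in quarter 6.

6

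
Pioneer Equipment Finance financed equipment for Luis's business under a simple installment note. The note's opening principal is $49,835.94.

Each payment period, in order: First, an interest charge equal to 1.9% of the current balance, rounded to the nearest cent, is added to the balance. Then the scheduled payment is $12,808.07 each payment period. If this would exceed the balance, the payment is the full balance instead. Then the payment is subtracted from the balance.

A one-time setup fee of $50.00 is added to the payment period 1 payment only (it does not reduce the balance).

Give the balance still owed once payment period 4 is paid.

$1,021.81

# | Opening | Interest | Payment | Fee | End bal
1 | $49,835.94 | $946.88 | $12,808.07 | $50.00 | $37,974.75
2 | $37,974.75 | $721.52 | $12,808.07 | — | $25,888.20
3 | $25,888.20 | $491.88 | $12,808.07 | — | $13,572.01
4 | $13,572.01 | $257.87 | $12,808.07 | — | $1,021.81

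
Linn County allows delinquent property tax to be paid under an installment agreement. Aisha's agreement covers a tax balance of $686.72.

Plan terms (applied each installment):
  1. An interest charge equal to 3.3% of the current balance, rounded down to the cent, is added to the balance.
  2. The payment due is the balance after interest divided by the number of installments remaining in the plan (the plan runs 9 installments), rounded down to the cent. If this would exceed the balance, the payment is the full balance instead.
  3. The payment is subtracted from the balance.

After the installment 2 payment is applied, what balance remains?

$569.94

Installment 1: $686.72 +$22.66 interest = $709.38; pay $78.82 → $630.56
Installment 2: $630.56 +$20.80 interest = $651.36; pay $81.42 → $569.94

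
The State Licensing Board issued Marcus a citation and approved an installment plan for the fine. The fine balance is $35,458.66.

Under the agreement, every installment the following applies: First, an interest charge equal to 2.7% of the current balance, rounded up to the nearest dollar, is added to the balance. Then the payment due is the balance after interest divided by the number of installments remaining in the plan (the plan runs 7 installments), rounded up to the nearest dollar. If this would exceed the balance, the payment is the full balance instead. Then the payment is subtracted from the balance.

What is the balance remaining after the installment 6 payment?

$5,942.66

Installment 1: $35,458.66 +$958.00 interest = $36,416.66; pay $5,203.00 → $31,213.66
Installment 2: $31,213.66 +$843.00 interest = $32,056.66; pay $5,343.00 → $26,713.66
Installment 3: $26,713.66 +$722.00 interest = $27,435.66; pay $5,488.00 → $21,947.66
Installment 4: $21,947.66 +$593.00 interest = $22,540.66; pay $5,636.00 → $16,904.66
Installment 5: $16,904.66 +$457.00 interest = $17,361.66; pay $5,788.00 → $11,573.66
Installment 6: $11,573.66 +$313.00 interest = $11,886.66; pay $5,944.00 → $5,942.66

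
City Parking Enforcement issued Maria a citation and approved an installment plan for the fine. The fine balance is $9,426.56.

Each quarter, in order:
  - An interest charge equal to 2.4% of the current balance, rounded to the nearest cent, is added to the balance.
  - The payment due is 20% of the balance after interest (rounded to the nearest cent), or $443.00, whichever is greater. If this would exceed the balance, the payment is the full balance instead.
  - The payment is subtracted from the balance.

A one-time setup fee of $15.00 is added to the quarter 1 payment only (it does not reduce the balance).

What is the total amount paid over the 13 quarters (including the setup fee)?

Quarter 1: opening $9,426.56; interest $226.24 → $9,652.80; payment $1,930.56 (+ $15.00 fee); balance $7,722.24
Quarter 2: opening $7,722.24; interest $185.33 → $7,907.57; payment $1,581.51; balance $6,326.06
Quarter 3: opening $6,326.06; interest $151.83 → $6,477.89; payment $1,295.58; balance $5,182.31
Quarter 4: opening $5,182.31; interest $124.38 → $5,306.69; payment $1,061.34; balance $4,245.35
Quarter 5: opening $4,245.35; interest $101.89 → $4,347.24; payment $869.45; balance $3,477.79
Quarter 6: opening $3,477.79; interest $83.47 → $3,561.26; payment $712.25; balance $2,849.01
Quarter 7: opening $2,849.01; interest $68.38 → $2,917.39; payment $583.48; balance $2,333.91
Quarter 8: opening $2,333.91; interest $56.01 → $2,389.92; payment $477.98; balance $1,911.94
Quarter 9: opening $1,911.94; interest $45.89 → $1,957.83; payment $443.00; balance $1,514.83
Quarter 10: opening $1,514.83; interest $36.36 → $1,551.19; payment $443.00; balance $1,108.19
Quarter 11: opening $1,108.19; interest $26.60 → $1,134.79; payment $443.00; balance $691.79
Quarter 12: opening $691.79; interest $16.60 → $708.39; payment $443.00; balance $265.39
Quarter 13: opening $265.39; interest $6.37 → $271.76; payment $271.76; balance $0.00
Total paid: $10,570.91

$10,570.91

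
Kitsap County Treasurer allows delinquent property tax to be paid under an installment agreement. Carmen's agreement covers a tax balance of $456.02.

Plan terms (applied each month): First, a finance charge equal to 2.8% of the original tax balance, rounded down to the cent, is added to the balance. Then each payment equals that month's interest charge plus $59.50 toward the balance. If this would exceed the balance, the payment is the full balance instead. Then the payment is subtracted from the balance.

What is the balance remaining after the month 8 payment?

$0.00

Month 1: opening $456.02; interest $12.76 → $468.78; payment $72.26; balance $396.52
Month 2: opening $396.52; interest $12.76 → $409.28; payment $72.26; balance $337.02
Month 3: opening $337.02; interest $12.76 → $349.78; payment $72.26; balance $277.52
Month 4: opening $277.52; interest $12.76 → $290.28; payment $72.26; balance $218.02
Month 5: opening $218.02; interest $12.76 → $230.78; payment $72.26; balance $158.52
Month 6: opening $158.52; interest $12.76 → $171.28; payment $72.26; balance $99.02
Month 7: opening $99.02; interest $12.76 → $111.78; payment $72.26; balance $39.52
Month 8: opening $39.52; interest $12.76 → $52.28; payment $52.28; balance $0.00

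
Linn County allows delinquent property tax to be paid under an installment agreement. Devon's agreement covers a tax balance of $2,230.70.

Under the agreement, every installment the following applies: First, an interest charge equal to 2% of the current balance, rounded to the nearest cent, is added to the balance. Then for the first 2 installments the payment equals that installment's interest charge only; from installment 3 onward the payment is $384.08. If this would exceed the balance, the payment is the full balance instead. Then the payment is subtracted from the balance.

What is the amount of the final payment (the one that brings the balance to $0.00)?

Installment 1: $2,230.70 +$44.61 interest = $2,275.31; pay $44.61 → $2,230.70
Installment 2: $2,230.70 +$44.61 interest = $2,275.31; pay $44.61 → $2,230.70
Installment 3: $2,230.70 +$44.61 interest = $2,275.31; pay $384.08 → $1,891.23
Installment 4: $1,891.23 +$37.82 interest = $1,929.05; pay $384.08 → $1,544.97
Installment 5: $1,544.97 +$30.90 interest = $1,575.87; pay $384.08 → $1,191.79
Installment 6: $1,191.79 +$23.84 interest = $1,215.63; pay $384.08 → $831.55
Installment 7: $831.55 +$16.63 interest = $848.18; pay $384.08 → $464.10
Installment 8: $464.10 +$9.28 interest = $473.38; pay $384.08 → $89.30
Installment 9: $89.30 +$1.79 interest = $91.09; pay $91.09 → $0.00

$91.09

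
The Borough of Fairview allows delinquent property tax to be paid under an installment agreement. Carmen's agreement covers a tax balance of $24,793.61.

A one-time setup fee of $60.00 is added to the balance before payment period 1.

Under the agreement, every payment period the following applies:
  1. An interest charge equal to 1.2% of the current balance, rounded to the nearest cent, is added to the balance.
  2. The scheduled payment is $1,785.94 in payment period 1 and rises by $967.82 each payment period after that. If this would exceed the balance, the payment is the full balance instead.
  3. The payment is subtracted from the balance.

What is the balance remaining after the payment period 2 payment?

Payment period 1: $24,853.61 +$298.24 interest = $25,151.85; pay $1,785.94 → $23,365.91
Payment period 2: $23,365.91 +$280.39 interest = $23,646.30; pay $2,753.76 → $20,892.54

$20,892.54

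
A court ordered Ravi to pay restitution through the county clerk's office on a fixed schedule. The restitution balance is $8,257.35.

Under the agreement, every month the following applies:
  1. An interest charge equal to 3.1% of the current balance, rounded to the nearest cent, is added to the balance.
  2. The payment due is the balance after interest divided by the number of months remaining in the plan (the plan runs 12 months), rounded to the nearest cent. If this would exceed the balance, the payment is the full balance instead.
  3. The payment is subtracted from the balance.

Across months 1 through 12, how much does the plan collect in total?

$10,125.85

Month 1: $8,257.35 +$255.98 interest = $8,513.33; pay $709.44 → $7,803.89
Month 2: $7,803.89 +$241.92 interest = $8,045.81; pay $731.44 → $7,314.37
Month 3: $7,314.37 +$226.75 interest = $7,541.12; pay $754.11 → $6,787.01
Month 4: $6,787.01 +$210.40 interest = $6,997.41; pay $777.49 → $6,219.92
Month 5: $6,219.92 +$192.82 interest = $6,412.74; pay $801.59 → $5,611.15
Month 6: $5,611.15 +$173.95 interest = $5,785.10; pay $826.44 → $4,958.66
Month 7: $4,958.66 +$153.72 interest = $5,112.38; pay $852.06 → $4,260.32
Month 8: $4,260.32 +$132.07 interest = $4,392.39; pay $878.48 → $3,513.91
Month 9: $3,513.91 +$108.93 interest = $3,622.84; pay $905.71 → $2,717.13
Month 10: $2,717.13 +$84.23 interest = $2,801.36; pay $933.79 → $1,867.57
Month 11: $1,867.57 +$57.89 interest = $1,925.46; pay $962.73 → $962.73
Month 12: $962.73 +$29.84 interest = $992.57; pay $992.57 → $0.00
Total paid: $10,125.85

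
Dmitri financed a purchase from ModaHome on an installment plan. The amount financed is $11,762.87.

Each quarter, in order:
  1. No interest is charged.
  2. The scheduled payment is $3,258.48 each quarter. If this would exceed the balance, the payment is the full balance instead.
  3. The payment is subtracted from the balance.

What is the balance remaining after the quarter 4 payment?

Quarter 1: $11,762.87 − $3,258.48 → $8,504.39
Quarter 2: $8,504.39 − $3,258.48 → $5,245.91
Quarter 3: $5,245.91 − $3,258.48 → $1,987.43
Quarter 4: $1,987.43 − $1,987.43 → $0.00

$0.00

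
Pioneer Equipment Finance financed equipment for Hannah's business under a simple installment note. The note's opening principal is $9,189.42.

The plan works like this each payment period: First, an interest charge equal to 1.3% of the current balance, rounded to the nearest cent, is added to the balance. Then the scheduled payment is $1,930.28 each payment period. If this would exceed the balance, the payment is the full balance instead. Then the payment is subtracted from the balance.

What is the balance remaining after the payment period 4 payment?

$1,803.68

Payment period 1: $9,189.42 +$119.46 interest = $9,308.88; pay $1,930.28 → $7,378.60
Payment period 2: $7,378.60 +$95.92 interest = $7,474.52; pay $1,930.28 → $5,544.24
Payment period 3: $5,544.24 +$72.08 interest = $5,616.32; pay $1,930.28 → $3,686.04
Payment period 4: $3,686.04 +$47.92 interest = $3,733.96; pay $1,930.28 → $1,803.68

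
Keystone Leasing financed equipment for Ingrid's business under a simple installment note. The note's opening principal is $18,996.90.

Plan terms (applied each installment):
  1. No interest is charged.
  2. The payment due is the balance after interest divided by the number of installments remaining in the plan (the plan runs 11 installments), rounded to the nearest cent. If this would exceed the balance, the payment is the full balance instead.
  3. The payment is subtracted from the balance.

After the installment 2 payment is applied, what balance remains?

Installment 1: opening $18,996.90; payment $1,726.99; balance $17,269.91
Installment 2: opening $17,269.91; payment $1,726.99; balance $15,542.92

$15,542.92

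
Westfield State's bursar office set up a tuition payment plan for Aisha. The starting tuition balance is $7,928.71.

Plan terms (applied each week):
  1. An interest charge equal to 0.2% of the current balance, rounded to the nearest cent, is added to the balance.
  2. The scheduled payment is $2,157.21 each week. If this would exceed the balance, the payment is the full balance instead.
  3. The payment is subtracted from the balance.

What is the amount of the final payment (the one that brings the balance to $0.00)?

Week 1: opening $7,928.71; interest $15.86 → $7,944.57; payment $2,157.21; balance $5,787.36
Week 2: opening $5,787.36; interest $11.57 → $5,798.93; payment $2,157.21; balance $3,641.72
Week 3: opening $3,641.72; interest $7.28 → $3,649.00; payment $2,157.21; balance $1,491.79
Week 4: opening $1,491.79; interest $2.98 → $1,494.77; payment $1,494.77; balance $0.00

$1,494.77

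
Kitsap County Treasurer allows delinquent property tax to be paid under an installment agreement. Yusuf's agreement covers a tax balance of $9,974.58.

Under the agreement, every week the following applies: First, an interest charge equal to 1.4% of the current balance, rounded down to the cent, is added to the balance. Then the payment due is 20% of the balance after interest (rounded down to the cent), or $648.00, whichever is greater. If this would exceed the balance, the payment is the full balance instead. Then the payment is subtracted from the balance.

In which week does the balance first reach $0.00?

11

Week 1: opening $9,974.58; interest $139.64 → $10,114.22; payment $2,022.84; balance $8,091.38
Week 2: opening $8,091.38; interest $113.27 → $8,204.65; payment $1,640.93; balance $6,563.72
Week 3: opening $6,563.72; interest $91.89 → $6,655.61; payment $1,331.12; balance $5,324.49
Week 4: opening $5,324.49; interest $74.54 → $5,399.03; payment $1,079.80; balance $4,319.23
Week 5: opening $4,319.23; interest $60.46 → $4,379.69; payment $875.93; balance $3,503.76
Week 6: opening $3,503.76; interest $49.05 → $3,552.81; payment $710.56; balance $2,842.25
Week 7: opening $2,842.25; interest $39.79 → $2,882.04; payment $648.00; balance $2,234.04
Week 8: opening $2,234.04; interest $31.27 → $2,265.31; payment $648.00; balance $1,617.31
Week 9: opening $1,617.31; interest $22.64 → $1,639.95; payment $648.00; balance $991.95
Week 10: opening $991.95; interest $13.88 → $1,005.83; payment $648.00; balance $357.83
Week 11: opening $357.83; interest $5.00 → $362.83; payment $362.83; balance $0.00
Balance reaches $0.00 in week 11.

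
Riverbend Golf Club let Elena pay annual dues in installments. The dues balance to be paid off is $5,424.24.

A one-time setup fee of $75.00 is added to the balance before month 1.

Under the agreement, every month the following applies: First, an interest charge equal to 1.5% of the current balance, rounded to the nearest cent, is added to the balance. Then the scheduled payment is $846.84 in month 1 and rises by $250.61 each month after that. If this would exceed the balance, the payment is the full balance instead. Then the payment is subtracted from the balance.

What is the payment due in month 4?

Month 1: opening $5,499.24; interest $82.49 → $5,581.73; payment $846.84; balance $4,734.89
Month 2: opening $4,734.89; interest $71.02 → $4,805.91; payment $1,097.45; balance $3,708.46
Month 3: opening $3,708.46; interest $55.63 → $3,764.09; payment $1,348.06; balance $2,416.03
Month 4: opening $2,416.03; interest $36.24 → $2,452.27; payment $1,598.67; balance $853.60

$1,598.67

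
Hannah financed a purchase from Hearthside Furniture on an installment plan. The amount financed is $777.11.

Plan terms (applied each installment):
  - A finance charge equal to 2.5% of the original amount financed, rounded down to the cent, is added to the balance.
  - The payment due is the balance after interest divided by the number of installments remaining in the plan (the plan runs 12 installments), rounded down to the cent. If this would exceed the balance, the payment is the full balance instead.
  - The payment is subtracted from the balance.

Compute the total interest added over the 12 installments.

$233.04

Installment 1: $777.11 +$19.42 interest = $796.53; pay $66.37 → $730.16
Installment 2: $730.16 +$19.42 interest = $749.58; pay $68.14 → $681.44
Installment 3: $681.44 +$19.42 interest = $700.86; pay $70.08 → $630.78
Installment 4: $630.78 +$19.42 interest = $650.20; pay $72.24 → $577.96
Installment 5: $577.96 +$19.42 interest = $597.38; pay $74.67 → $522.71
Installment 6: $522.71 +$19.42 interest = $542.13; pay $77.44 → $464.69
Installment 7: $464.69 +$19.42 interest = $484.11; pay $80.68 → $403.43
Installment 8: $403.43 +$19.42 interest = $422.85; pay $84.57 → $338.28
Installment 9: $338.28 +$19.42 interest = $357.70; pay $89.42 → $268.28
Installment 10: $268.28 +$19.42 interest = $287.70; pay $95.90 → $191.80
Installment 11: $191.80 +$19.42 interest = $211.22; pay $105.61 → $105.61
Installment 12: $105.61 +$19.42 interest = $125.03; pay $125.03 → $0.00
Total interest: $19.42 + $19.42 + $19.42 + $19.42 + $19.42 + $19.42 + $19.42 + $19.42 + $19.42 + $19.42 + $19.42 + $19.42 = $233.04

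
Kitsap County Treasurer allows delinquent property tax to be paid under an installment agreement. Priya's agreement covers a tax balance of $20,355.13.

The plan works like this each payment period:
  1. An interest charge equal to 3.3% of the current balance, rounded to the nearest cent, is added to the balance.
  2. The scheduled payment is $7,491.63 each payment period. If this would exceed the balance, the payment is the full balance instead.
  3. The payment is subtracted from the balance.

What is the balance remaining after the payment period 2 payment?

Payment period 1: $20,355.13 +$671.72 interest = $21,026.85; pay $7,491.63 → $13,535.22
Payment period 2: $13,535.22 +$446.66 interest = $13,981.88; pay $7,491.63 → $6,490.25

$6,490.25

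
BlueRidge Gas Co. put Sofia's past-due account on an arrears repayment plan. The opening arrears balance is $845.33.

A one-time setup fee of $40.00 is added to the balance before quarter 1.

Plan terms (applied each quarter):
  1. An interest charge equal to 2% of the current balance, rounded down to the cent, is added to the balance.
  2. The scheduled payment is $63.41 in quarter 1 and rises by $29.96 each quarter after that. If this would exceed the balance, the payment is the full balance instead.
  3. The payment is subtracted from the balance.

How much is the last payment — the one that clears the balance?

# | Opening | Interest | Payment | End bal
1 | $885.33 | $17.70 | $63.41 | $839.62
2 | $839.62 | $16.79 | $93.37 | $763.04
3 | $763.04 | $15.26 | $123.33 | $654.97
4 | $654.97 | $13.09 | $153.29 | $514.77
5 | $514.77 | $10.29 | $183.25 | $341.81
6 | $341.81 | $6.83 | $213.21 | $135.43
7 | $135.43 | $2.70 | $138.13 | $0.00

$138.13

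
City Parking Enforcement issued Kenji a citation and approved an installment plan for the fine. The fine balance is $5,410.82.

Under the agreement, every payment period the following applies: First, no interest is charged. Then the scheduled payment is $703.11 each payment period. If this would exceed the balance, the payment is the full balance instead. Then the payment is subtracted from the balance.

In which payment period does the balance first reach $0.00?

# | Opening | Payment | End bal
1 | $5,410.82 | $703.11 | $4,707.71
2 | $4,707.71 | $703.11 | $4,004.60
3 | $4,004.60 | $703.11 | $3,301.49
4 | $3,301.49 | $703.11 | $2,598.38
5 | $2,598.38 | $703.11 | $1,895.27
6 | $1,895.27 | $703.11 | $1,192.16
7 | $1,192.16 | $703.11 | $489.05
8 | $489.05 | $489.05 | $0.00
Balance reaches $0.00 in payment period 8.

8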